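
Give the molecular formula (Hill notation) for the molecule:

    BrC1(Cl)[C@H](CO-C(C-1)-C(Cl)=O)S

Heavy atoms from the SMILES: 1 Br, 6 C, 2 Cl, 2 O, 1 S.
Implicit hydrogens by atom environment:
  2 × C: 2 H each → 4
  2 × C: 1 H each → 2
  2 × C: no H
  2 × Cl: no H
  2 × O: no H
  1 × Br: no H
  1 × S: 1 H
  Total hydrogens = 7.
Molecular formula: C6H7BrCl2O2S

C6H7BrCl2O2S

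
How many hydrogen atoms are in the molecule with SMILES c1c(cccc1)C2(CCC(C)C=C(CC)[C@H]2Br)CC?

Hydrogens are implicit in SMILES; fill each atom to its normal valence:
  5 × C (aromatic): 1 H each → 5
  4 × C: 2 H each → 8
  3 × C: 3 H each → 9
  3 × C: 1 H each → 3
  2 × C: no H
  1 × Br: no H
  1 × C (aromatic): no H
  Total hydrogens = 25.

25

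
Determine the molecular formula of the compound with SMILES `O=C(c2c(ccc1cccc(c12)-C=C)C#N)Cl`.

C14H8ClNO

Heavy atoms from the SMILES: 14 C, 1 Cl, 1 N, 1 O.
Implicit hydrogens by atom environment:
  5 × C (aromatic): 1 H each → 5
  5 × C (aromatic): no H
  2 × C: no H
  1 × C: 2 H
  1 × C: 1 H
  1 × Cl: no H
  1 × N: no H
  1 × O: no H
  Total hydrogens = 8.
Molecular formula: C14H8ClNO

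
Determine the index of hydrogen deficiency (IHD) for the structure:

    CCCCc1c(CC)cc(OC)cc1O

Molecular formula from the SMILES: C13H20O2.
DoU = (2C + 2 + N − H − X)/2 = (2·13 + 2 + 0 − 20 − 0)/2 = 8/2 = 4.
(Structurally: 1 ring(s) + 3 π bond(s) = 4.)

4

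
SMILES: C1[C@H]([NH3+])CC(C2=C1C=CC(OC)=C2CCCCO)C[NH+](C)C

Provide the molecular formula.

Heavy atoms from the SMILES: 18 C, 2 N, 2 O.
Implicit hydrogens by atom environment:
  7 × C: 2 H each → 14
  4 × C (aromatic): no H
  3 × C: 3 H each → 9
  2 × C (aromatic): 1 H each → 2
  2 × C: 1 H each → 2
  1 × N (charge +1): 3 H
  1 × N (charge +1): 1 H
  1 × O: 1 H
  1 × O: no H
  Total hydrogens = 32.
Net charge +2.
Molecular formula: [C18H32N2O2]2+

[C18H32N2O2]2+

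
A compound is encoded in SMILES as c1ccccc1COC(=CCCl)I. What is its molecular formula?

Heavy atoms from the SMILES: 10 C, 1 Cl, 1 I, 1 O.
Implicit hydrogens by atom environment:
  5 × C (aromatic): 1 H each → 5
  2 × C: 2 H each → 4
  1 × C: 1 H
  1 × C: no H
  1 × C (aromatic): no H
  1 × Cl: no H
  1 × I: no H
  1 × O: no H
  Total hydrogens = 10.
Molecular formula: C10H10ClIO

C10H10ClIO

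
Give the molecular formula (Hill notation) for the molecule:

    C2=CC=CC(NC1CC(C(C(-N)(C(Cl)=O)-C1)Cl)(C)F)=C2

Heavy atoms from the SMILES: 14 C, 2 Cl, 1 F, 2 N, 1 O.
Implicit hydrogens by atom environment:
  5 × C (aromatic): 1 H each → 5
  3 × C: no H
  2 × C: 2 H each → 4
  2 × C: 1 H each → 2
  2 × Cl: no H
  1 × C: 3 H
  1 × C (aromatic): no H
  1 × F: no H
  1 × N: 2 H
  1 × N: 1 H
  1 × O: no H
  Total hydrogens = 17.
Molecular formula: C14H17Cl2FN2O

C14H17Cl2FN2O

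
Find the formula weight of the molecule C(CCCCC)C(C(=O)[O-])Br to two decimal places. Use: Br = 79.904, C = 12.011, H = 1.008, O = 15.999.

Molecular formula: C8H14BrO2-.
M = 1×79.904 + 8×12.011 + 14×1.008 + 2×15.999 = 222.10 g/mol.

222.10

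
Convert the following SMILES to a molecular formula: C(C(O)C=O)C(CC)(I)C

Heavy atoms from the SMILES: 7 C, 1 I, 2 O.
Implicit hydrogens by atom environment:
  2 × C: 3 H each → 6
  2 × C: 2 H each → 4
  2 × C: 1 H each → 2
  1 × C: no H
  1 × I: no H
  1 × O: 1 H
  1 × O: no H
  Total hydrogens = 13.
Molecular formula: C7H13IO2

C7H13IO2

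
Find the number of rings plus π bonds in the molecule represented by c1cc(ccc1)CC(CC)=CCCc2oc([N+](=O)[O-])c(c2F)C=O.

Molecular formula from the SMILES: C18H18FNO4.
DoU = (2C + 2 + N − H − X)/2 = (2·18 + 2 + 1 − 18 − 1)/2 = 20/2 = 10.
(Structurally: 2 ring(s) + 8 π bond(s) = 10.)

10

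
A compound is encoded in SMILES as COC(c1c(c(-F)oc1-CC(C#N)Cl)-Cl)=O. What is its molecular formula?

C9H6Cl2FNO3

Heavy atoms from the SMILES: 9 C, 2 Cl, 1 F, 1 N, 3 O.
Implicit hydrogens by atom environment:
  4 × C (aromatic): no H
  2 × C: no H
  2 × Cl: no H
  2 × O: no H
  1 × C: 3 H
  1 × C: 2 H
  1 × C: 1 H
  1 × F: no H
  1 × N: no H
  1 × O (aromatic): no H
  Total hydrogens = 6.
Molecular formula: C9H6Cl2FNO3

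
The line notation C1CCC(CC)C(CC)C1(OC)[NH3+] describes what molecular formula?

Heavy atoms from the SMILES: 11 C, 1 N, 1 O.
Implicit hydrogens by atom environment:
  5 × C: 2 H each → 10
  3 × C: 3 H each → 9
  2 × C: 1 H each → 2
  1 × C: no H
  1 × N (charge +1): 3 H
  1 × O: no H
  Total hydrogens = 24.
Net charge +1.
Molecular formula: C11H24NO+

C11H24NO+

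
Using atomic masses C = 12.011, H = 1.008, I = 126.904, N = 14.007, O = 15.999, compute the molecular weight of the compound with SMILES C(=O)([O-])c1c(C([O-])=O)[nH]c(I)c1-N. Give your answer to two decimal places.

Molecular formula: [C6H3IN2O4]2-.
M = 6×12.011 + 3×1.008 + 1×126.904 + 2×14.007 + 4×15.999 = 294.00 g/mol.

294.00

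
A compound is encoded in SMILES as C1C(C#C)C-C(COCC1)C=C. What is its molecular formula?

Heavy atoms from the SMILES: 11 C, 1 O.
Implicit hydrogens by atom environment:
  6 × C: 2 H each → 12
  4 × C: 1 H each → 4
  1 × C: no H
  1 × O: no H
  Total hydrogens = 16.
Molecular formula: C11H16O

C11H16O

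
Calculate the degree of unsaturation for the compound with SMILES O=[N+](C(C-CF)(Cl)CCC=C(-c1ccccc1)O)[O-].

Molecular formula from the SMILES: C13H15ClFNO3.
DoU = (2C + 2 + N − H − X)/2 = (2·13 + 2 + 1 − 15 − 2)/2 = 12/2 = 6.
(Structurally: 1 ring(s) + 5 π bond(s) = 6.)

6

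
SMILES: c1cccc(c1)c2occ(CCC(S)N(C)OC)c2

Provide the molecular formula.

C15H19NO2S

Heavy atoms from the SMILES: 15 C, 1 N, 2 O, 1 S.
Implicit hydrogens by atom environment:
  7 × C (aromatic): 1 H each → 7
  3 × C (aromatic): no H
  2 × C: 3 H each → 6
  2 × C: 2 H each → 4
  1 × C: 1 H
  1 × N: no H
  1 × O (aromatic): no H
  1 × O: no H
  1 × S: 1 H
  Total hydrogens = 19.
Molecular formula: C15H19NO2S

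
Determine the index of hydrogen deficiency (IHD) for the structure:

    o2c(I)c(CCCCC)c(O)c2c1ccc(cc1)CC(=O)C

8

Molecular formula from the SMILES: C18H21IO3.
DoU = (2C + 2 + N − H − X)/2 = (2·18 + 2 + 0 − 21 − 1)/2 = 16/2 = 8.
(Structurally: 2 ring(s) + 6 π bond(s) = 8.)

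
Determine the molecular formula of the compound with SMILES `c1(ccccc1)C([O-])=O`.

Heavy atoms from the SMILES: 7 C, 2 O.
Implicit hydrogens by atom environment:
  5 × C (aromatic): 1 H each → 5
  1 × C (aromatic): no H
  1 × C: no H
  1 × O: no H
  1 × O (charge -1): no H
  Total hydrogens = 5.
Net charge -1.
Molecular formula: C7H5O2-

C7H5O2-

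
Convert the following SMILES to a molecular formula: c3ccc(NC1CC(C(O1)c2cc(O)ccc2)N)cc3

C16H18N2O2

Heavy atoms from the SMILES: 16 C, 2 N, 2 O.
Implicit hydrogens by atom environment:
  9 × C (aromatic): 1 H each → 9
  3 × C: 1 H each → 3
  3 × C (aromatic): no H
  1 × C: 2 H
  1 × N: 2 H
  1 × N: 1 H
  1 × O: 1 H
  1 × O: no H
  Total hydrogens = 18.
Molecular formula: C16H18N2O2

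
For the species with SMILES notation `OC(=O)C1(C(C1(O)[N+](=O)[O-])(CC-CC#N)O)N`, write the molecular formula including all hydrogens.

C8H11N3O6

Heavy atoms from the SMILES: 8 C, 3 N, 6 O.
Implicit hydrogens by atom environment:
  5 × C: no H
  3 × C: 2 H each → 6
  3 × O: 1 H each → 3
  2 × O: no H
  1 × N: 2 H
  1 × N: no H
  1 × N (charge +1): no H
  1 × O (charge -1): no H
  Total hydrogens = 11.
Molecular formula: C8H11N3O6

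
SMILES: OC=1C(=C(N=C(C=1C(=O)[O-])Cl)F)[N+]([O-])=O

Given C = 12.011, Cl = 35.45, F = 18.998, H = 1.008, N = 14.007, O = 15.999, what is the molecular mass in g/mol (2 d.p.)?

Molecular formula: C6HClFN2O5-.
M = 6×12.011 + 1×35.45 + 1×18.998 + 1×1.008 + 2×14.007 + 5×15.999 = 235.53 g/mol.

235.53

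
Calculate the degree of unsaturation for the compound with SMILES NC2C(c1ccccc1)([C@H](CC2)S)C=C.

Molecular formula from the SMILES: C13H17NS.
DoU = (2C + 2 + N − H − X)/2 = (2·13 + 2 + 1 − 17 − 0)/2 = 12/2 = 6.
(Structurally: 2 ring(s) + 4 π bond(s) = 6.)

6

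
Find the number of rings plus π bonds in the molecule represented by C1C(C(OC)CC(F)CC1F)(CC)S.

1

Molecular formula from the SMILES: C10H18F2OS.
DoU = (2C + 2 + N − H − X)/2 = (2·10 + 2 + 0 − 18 − 2)/2 = 2/2 = 1.
(Structurally: 1 ring(s) + 0 π bond(s) = 1.)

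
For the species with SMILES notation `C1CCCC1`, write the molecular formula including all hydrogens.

C5H10

Heavy atoms from the SMILES: 5 C.
Implicit hydrogens by atom environment:
  5 × C: 2 H each → 10
  Total hydrogens = 10.
Molecular formula: C5H10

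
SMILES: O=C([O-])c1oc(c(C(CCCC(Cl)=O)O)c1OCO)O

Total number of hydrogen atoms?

12

Hydrogens are implicit in SMILES; fill each atom to its normal valence:
  4 × C: 2 H each → 8
  4 × C (aromatic): no H
  3 × O: 1 H each → 3
  3 × O: no H
  2 × C: no H
  1 × C: 1 H
  1 × Cl: no H
  1 × O (aromatic): no H
  1 × O (charge -1): no H
  Total hydrogens = 12.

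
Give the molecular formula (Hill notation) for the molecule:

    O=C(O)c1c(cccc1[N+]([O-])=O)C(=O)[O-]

Heavy atoms from the SMILES: 8 C, 1 N, 6 O.
Implicit hydrogens by atom environment:
  3 × C (aromatic): 1 H each → 3
  3 × C (aromatic): no H
  3 × O: no H
  2 × C: no H
  2 × O (charge -1): no H
  1 × N (charge +1): no H
  1 × O: 1 H
  Total hydrogens = 4.
Net charge -1.
Molecular formula: C8H4NO6-

C8H4NO6-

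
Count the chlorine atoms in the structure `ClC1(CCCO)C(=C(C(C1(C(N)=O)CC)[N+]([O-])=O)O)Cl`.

The symbol for chlorine appears 2 times in the SMILES.

2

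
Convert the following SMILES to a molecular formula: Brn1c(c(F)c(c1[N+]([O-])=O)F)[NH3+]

C4H3BrF2N3O2+

Heavy atoms from the SMILES: 1 Br, 4 C, 2 F, 3 N, 2 O.
Implicit hydrogens by atom environment:
  4 × C (aromatic): no H
  2 × F: no H
  1 × Br: no H
  1 × N (charge +1): 3 H
  1 × N (aromatic): no H
  1 × N (charge +1): no H
  1 × O: no H
  1 × O (charge -1): no H
  Total hydrogens = 3.
Net charge +1.
Molecular formula: C4H3BrF2N3O2+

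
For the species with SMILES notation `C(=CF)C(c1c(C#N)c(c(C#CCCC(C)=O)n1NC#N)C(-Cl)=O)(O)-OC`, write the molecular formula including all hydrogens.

Heavy atoms from the SMILES: 17 C, 1 Cl, 1 F, 4 N, 4 O.
Implicit hydrogens by atom environment:
  7 × C: no H
  4 × C (aromatic): no H
  3 × O: no H
  2 × C: 3 H each → 6
  2 × C: 2 H each → 4
  2 × C: 1 H each → 2
  2 × N: no H
  1 × Cl: no H
  1 × F: no H
  1 × N: 1 H
  1 × N (aromatic): no H
  1 × O: 1 H
  Total hydrogens = 14.
Molecular formula: C17H14ClFN4O4

C17H14ClFN4O4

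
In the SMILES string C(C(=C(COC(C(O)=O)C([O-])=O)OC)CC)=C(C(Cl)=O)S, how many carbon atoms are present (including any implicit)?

12

The symbol for carbon appears 12 times in the SMILES. (Cl is a single chlorine, not C + l.)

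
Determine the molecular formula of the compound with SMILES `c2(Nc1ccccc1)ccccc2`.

Heavy atoms from the SMILES: 12 C, 1 N.
Implicit hydrogens by atom environment:
  10 × C (aromatic): 1 H each → 10
  2 × C (aromatic): no H
  1 × N: 1 H
  Total hydrogens = 11.
Molecular formula: C12H11N

C12H11N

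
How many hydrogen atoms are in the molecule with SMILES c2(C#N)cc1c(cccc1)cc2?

7

Hydrogens are implicit in SMILES; fill each atom to its normal valence:
  7 × C (aromatic): 1 H each → 7
  3 × C (aromatic): no H
  1 × C: no H
  1 × N: no H
  Total hydrogens = 7.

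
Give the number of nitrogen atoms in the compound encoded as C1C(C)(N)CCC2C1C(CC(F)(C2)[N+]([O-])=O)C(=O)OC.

2

The symbol for nitrogen appears 2 times in the SMILES.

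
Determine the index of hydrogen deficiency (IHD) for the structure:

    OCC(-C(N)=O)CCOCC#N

3

Molecular formula from the SMILES: C7H12N2O3.
DoU = (2C + 2 + N − H − X)/2 = (2·7 + 2 + 2 − 12 − 0)/2 = 6/2 = 3.
(Structurally: 0 ring(s) + 3 π bond(s) = 3.)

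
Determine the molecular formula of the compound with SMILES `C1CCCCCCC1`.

Heavy atoms from the SMILES: 8 C.
Implicit hydrogens by atom environment:
  8 × C: 2 H each → 16
  Total hydrogens = 16.
Molecular formula: C8H16

C8H16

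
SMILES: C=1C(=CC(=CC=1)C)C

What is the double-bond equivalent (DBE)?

4

Molecular formula from the SMILES: C8H10.
DoU = (2C + 2 + N − H − X)/2 = (2·8 + 2 + 0 − 10 − 0)/2 = 8/2 = 4.
(Structurally: 1 ring(s) + 3 π bond(s) = 4.)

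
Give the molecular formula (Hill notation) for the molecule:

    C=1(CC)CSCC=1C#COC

C9H12OS

Heavy atoms from the SMILES: 9 C, 1 O, 1 S.
Implicit hydrogens by atom environment:
  4 × C: no H
  3 × C: 2 H each → 6
  2 × C: 3 H each → 6
  1 × O: no H
  1 × S: no H
  Total hydrogens = 12.
Molecular formula: C9H12OS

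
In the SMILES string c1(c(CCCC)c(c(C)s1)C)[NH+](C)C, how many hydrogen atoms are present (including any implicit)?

Hydrogens are implicit in SMILES; fill each atom to its normal valence:
  5 × C: 3 H each → 15
  4 × C (aromatic): no H
  3 × C: 2 H each → 6
  1 × N (charge +1): 1 H
  1 × S (aromatic): no H
  Total hydrogens = 22.

22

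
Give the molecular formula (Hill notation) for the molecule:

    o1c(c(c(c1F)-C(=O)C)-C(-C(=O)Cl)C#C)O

C10H6ClFO4

Heavy atoms from the SMILES: 10 C, 1 Cl, 1 F, 4 O.
Implicit hydrogens by atom environment:
  4 × C (aromatic): no H
  3 × C: no H
  2 × C: 1 H each → 2
  2 × O: no H
  1 × C: 3 H
  1 × Cl: no H
  1 × F: no H
  1 × O: 1 H
  1 × O (aromatic): no H
  Total hydrogens = 6.
Molecular formula: C10H6ClFO4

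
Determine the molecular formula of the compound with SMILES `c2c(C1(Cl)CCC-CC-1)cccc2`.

C12H15Cl

Heavy atoms from the SMILES: 12 C, 1 Cl.
Implicit hydrogens by atom environment:
  5 × C: 2 H each → 10
  5 × C (aromatic): 1 H each → 5
  1 × C: no H
  1 × C (aromatic): no H
  1 × Cl: no H
  Total hydrogens = 15.
Molecular formula: C12H15Cl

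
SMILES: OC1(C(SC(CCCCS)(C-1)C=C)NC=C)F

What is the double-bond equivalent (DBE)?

Molecular formula from the SMILES: C12H20FNOS2.
DoU = (2C + 2 + N − H − X)/2 = (2·12 + 2 + 1 − 20 − 1)/2 = 6/2 = 3.
(Structurally: 1 ring(s) + 2 π bond(s) = 3.)

3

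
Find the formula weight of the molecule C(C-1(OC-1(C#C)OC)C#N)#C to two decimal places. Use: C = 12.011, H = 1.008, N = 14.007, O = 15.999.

147.13

Molecular formula: C8H5NO2.
M = 8×12.011 + 5×1.008 + 1×14.007 + 2×15.999 = 147.13 g/mol.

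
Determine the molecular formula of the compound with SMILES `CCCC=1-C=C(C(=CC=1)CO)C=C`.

C12H16O

Heavy atoms from the SMILES: 12 C, 1 O.
Implicit hydrogens by atom environment:
  4 × C: 2 H each → 8
  3 × C (aromatic): 1 H each → 3
  3 × C (aromatic): no H
  1 × C: 3 H
  1 × C: 1 H
  1 × O: 1 H
  Total hydrogens = 16.
Molecular formula: C12H16O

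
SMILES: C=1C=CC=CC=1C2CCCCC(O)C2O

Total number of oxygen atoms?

The symbol for oxygen appears 2 times in the SMILES.

2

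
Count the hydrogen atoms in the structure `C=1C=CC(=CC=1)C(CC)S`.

12

Hydrogens are implicit in SMILES; fill each atom to its normal valence:
  5 × C (aromatic): 1 H each → 5
  1 × C: 3 H
  1 × C: 2 H
  1 × C: 1 H
  1 × C (aromatic): no H
  1 × S: 1 H
  Total hydrogens = 12.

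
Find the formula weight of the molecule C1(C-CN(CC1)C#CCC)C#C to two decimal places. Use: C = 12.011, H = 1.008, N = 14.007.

161.25

Molecular formula: C11H15N.
M = 11×12.011 + 15×1.008 + 1×14.007 = 161.25 g/mol.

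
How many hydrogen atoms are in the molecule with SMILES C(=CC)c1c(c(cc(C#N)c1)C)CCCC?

19

Hydrogens are implicit in SMILES; fill each atom to its normal valence:
  4 × C (aromatic): no H
  3 × C: 3 H each → 9
  3 × C: 2 H each → 6
  2 × C (aromatic): 1 H each → 2
  2 × C: 1 H each → 2
  1 × C: no H
  1 × N: no H
  Total hydrogens = 19.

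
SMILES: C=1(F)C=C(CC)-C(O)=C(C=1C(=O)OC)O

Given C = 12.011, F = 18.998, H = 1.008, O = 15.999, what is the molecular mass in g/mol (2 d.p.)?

Molecular formula: C10H11FO4.
M = 10×12.011 + 1×18.998 + 11×1.008 + 4×15.999 = 214.19 g/mol.

214.19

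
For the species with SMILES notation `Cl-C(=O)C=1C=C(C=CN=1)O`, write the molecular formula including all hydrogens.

Heavy atoms from the SMILES: 6 C, 1 Cl, 1 N, 2 O.
Implicit hydrogens by atom environment:
  3 × C (aromatic): 1 H each → 3
  2 × C (aromatic): no H
  1 × C: no H
  1 × Cl: no H
  1 × N (aromatic): no H
  1 × O: 1 H
  1 × O: no H
  Total hydrogens = 4.
Molecular formula: C6H4ClNO2

C6H4ClNO2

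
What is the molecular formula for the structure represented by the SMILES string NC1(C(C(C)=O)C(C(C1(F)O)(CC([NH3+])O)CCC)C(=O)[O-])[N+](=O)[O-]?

C13H22FN3O7

Heavy atoms from the SMILES: 13 C, 1 F, 3 N, 7 O.
Implicit hydrogens by atom environment:
  5 × C: no H
  3 × C: 2 H each → 6
  3 × C: 1 H each → 3
  3 × O: no H
  2 × C: 3 H each → 6
  2 × O: 1 H each → 2
  2 × O (charge -1): no H
  1 × F: no H
  1 × N (charge +1): 3 H
  1 × N: 2 H
  1 × N (charge +1): no H
  Total hydrogens = 22.
Molecular formula: C13H22FN3O7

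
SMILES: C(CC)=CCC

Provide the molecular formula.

Heavy atoms from the SMILES: 6 C.
Implicit hydrogens by atom environment:
  2 × C: 3 H each → 6
  2 × C: 2 H each → 4
  2 × C: 1 H each → 2
  Total hydrogens = 12.
Molecular formula: C6H12

C6H12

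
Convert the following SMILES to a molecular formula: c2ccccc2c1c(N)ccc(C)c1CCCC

Heavy atoms from the SMILES: 17 C, 1 N.
Implicit hydrogens by atom environment:
  7 × C (aromatic): 1 H each → 7
  5 × C (aromatic): no H
  3 × C: 2 H each → 6
  2 × C: 3 H each → 6
  1 × N: 2 H
  Total hydrogens = 21.
Molecular formula: C17H21N

C17H21N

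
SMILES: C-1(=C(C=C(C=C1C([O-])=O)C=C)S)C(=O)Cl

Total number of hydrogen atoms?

6

Hydrogens are implicit in SMILES; fill each atom to its normal valence:
  4 × C (aromatic): no H
  2 × C (aromatic): 1 H each → 2
  2 × C: no H
  2 × O: no H
  1 × C: 2 H
  1 × C: 1 H
  1 × Cl: no H
  1 × O (charge -1): no H
  1 × S: 1 H
  Total hydrogens = 6.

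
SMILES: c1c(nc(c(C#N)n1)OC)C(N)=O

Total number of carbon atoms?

7

The symbol for carbon appears 7 times in the SMILES. Lowercase c denotes aromatic carbon and counts toward C.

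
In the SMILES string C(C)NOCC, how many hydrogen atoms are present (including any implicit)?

Hydrogens are implicit in SMILES; fill each atom to its normal valence:
  2 × C: 3 H each → 6
  2 × C: 2 H each → 4
  1 × N: 1 H
  1 × O: no H
  Total hydrogens = 11.

11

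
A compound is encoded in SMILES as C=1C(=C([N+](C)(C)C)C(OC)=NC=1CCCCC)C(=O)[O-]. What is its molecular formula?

Heavy atoms from the SMILES: 15 C, 2 N, 3 O.
Implicit hydrogens by atom environment:
  5 × C: 3 H each → 15
  4 × C: 2 H each → 8
  4 × C (aromatic): no H
  2 × O: no H
  1 × C (aromatic): 1 H
  1 × C: no H
  1 × N (aromatic): no H
  1 × N (charge +1): no H
  1 × O (charge -1): no H
  Total hydrogens = 24.
Molecular formula: C15H24N2O3

C15H24N2O3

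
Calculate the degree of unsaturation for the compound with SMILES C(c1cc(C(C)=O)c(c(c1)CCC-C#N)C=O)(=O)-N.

Molecular formula from the SMILES: C14H14N2O3.
DoU = (2C + 2 + N − H − X)/2 = (2·14 + 2 + 2 − 14 − 0)/2 = 18/2 = 9.
(Structurally: 1 ring(s) + 8 π bond(s) = 9.)

9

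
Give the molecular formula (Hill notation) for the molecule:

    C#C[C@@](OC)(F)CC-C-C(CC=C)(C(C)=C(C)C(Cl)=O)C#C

Heavy atoms from the SMILES: 18 C, 1 Cl, 1 F, 2 O.
Implicit hydrogens by atom environment:
  7 × C: no H
  5 × C: 2 H each → 10
  3 × C: 3 H each → 9
  3 × C: 1 H each → 3
  2 × O: no H
  1 × Cl: no H
  1 × F: no H
  Total hydrogens = 22.
Molecular formula: C18H22ClFO2

C18H22ClFO2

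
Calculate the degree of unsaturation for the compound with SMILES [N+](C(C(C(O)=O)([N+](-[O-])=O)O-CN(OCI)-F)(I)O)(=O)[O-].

3

Molecular formula from the SMILES: C5H6FI2N3O9.
DoU = (2C + 2 + N − H − X)/2 = (2·5 + 2 + 3 − 6 − 3)/2 = 6/2 = 3.
(Structurally: 0 ring(s) + 3 π bond(s) = 3.)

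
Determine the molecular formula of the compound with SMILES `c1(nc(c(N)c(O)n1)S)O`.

Heavy atoms from the SMILES: 4 C, 3 N, 2 O, 1 S.
Implicit hydrogens by atom environment:
  4 × C (aromatic): no H
  2 × N (aromatic): no H
  2 × O: 1 H each → 2
  1 × N: 2 H
  1 × S: 1 H
  Total hydrogens = 5.
Molecular formula: C4H5N3O2S

C4H5N3O2S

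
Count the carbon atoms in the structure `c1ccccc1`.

The symbol for carbon appears 6 times in the SMILES. Lowercase c denotes aromatic carbon and counts toward C.

6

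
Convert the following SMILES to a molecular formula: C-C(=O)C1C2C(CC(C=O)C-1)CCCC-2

C13H20O2

Heavy atoms from the SMILES: 13 C, 2 O.
Implicit hydrogens by atom environment:
  6 × C: 2 H each → 12
  5 × C: 1 H each → 5
  2 × O: no H
  1 × C: 3 H
  1 × C: no H
  Total hydrogens = 20.
Molecular formula: C13H20O2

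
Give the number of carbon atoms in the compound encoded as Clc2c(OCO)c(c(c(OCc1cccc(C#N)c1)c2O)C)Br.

The symbol for carbon appears 16 times in the SMILES. Lowercase c denotes aromatic carbon and counts toward C.

16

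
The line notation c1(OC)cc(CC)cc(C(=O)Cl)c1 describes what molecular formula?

Heavy atoms from the SMILES: 10 C, 1 Cl, 2 O.
Implicit hydrogens by atom environment:
  3 × C (aromatic): 1 H each → 3
  3 × C (aromatic): no H
  2 × C: 3 H each → 6
  2 × O: no H
  1 × C: 2 H
  1 × C: no H
  1 × Cl: no H
  Total hydrogens = 11.
Molecular formula: C10H11ClO2

C10H11ClO2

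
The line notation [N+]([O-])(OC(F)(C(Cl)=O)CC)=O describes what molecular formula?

C4H5ClFNO4

Heavy atoms from the SMILES: 4 C, 1 Cl, 1 F, 1 N, 4 O.
Implicit hydrogens by atom environment:
  3 × O: no H
  2 × C: no H
  1 × C: 3 H
  1 × C: 2 H
  1 × Cl: no H
  1 × F: no H
  1 × N (charge +1): no H
  1 × O (charge -1): no H
  Total hydrogens = 5.
Molecular formula: C4H5ClFNO4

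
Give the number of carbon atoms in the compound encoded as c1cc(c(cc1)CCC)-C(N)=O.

The symbol for carbon appears 10 times in the SMILES. Lowercase c denotes aromatic carbon and counts toward C.

10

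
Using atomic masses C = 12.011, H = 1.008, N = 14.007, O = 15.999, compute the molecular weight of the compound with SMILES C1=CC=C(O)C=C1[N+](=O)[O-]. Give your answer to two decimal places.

Molecular formula: C6H5NO3.
M = 6×12.011 + 5×1.008 + 1×14.007 + 3×15.999 = 139.11 g/mol.

139.11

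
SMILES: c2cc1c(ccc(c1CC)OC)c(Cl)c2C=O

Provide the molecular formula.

Heavy atoms from the SMILES: 14 C, 1 Cl, 2 O.
Implicit hydrogens by atom environment:
  6 × C (aromatic): no H
  4 × C (aromatic): 1 H each → 4
  2 × C: 3 H each → 6
  2 × O: no H
  1 × C: 2 H
  1 × C: 1 H
  1 × Cl: no H
  Total hydrogens = 13.
Molecular formula: C14H13ClO2

C14H13ClO2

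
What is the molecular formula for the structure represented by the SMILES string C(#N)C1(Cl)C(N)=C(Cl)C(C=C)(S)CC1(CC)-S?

C11H14Cl2N2S2

Heavy atoms from the SMILES: 11 C, 2 Cl, 2 N, 2 S.
Implicit hydrogens by atom environment:
  6 × C: no H
  3 × C: 2 H each → 6
  2 × Cl: no H
  2 × S: 1 H each → 2
  1 × C: 3 H
  1 × C: 1 H
  1 × N: 2 H
  1 × N: no H
  Total hydrogens = 14.
Molecular formula: C11H14Cl2N2S2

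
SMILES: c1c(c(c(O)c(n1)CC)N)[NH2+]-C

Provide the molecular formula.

C8H14N3O+

Heavy atoms from the SMILES: 8 C, 3 N, 1 O.
Implicit hydrogens by atom environment:
  4 × C (aromatic): no H
  2 × C: 3 H each → 6
  1 × C: 2 H
  1 × C (aromatic): 1 H
  1 × N: 2 H
  1 × N (charge +1): 2 H
  1 × N (aromatic): no H
  1 × O: 1 H
  Total hydrogens = 14.
Net charge +1.
Molecular formula: C8H14N3O+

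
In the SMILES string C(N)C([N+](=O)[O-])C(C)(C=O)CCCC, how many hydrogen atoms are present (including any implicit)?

18

Hydrogens are implicit in SMILES; fill each atom to its normal valence:
  4 × C: 2 H each → 8
  2 × C: 3 H each → 6
  2 × C: 1 H each → 2
  2 × O: no H
  1 × C: no H
  1 × N: 2 H
  1 × N (charge +1): no H
  1 × O (charge -1): no H
  Total hydrogens = 18.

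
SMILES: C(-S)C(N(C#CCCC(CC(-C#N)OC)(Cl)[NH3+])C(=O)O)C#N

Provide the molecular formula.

C13H18ClN4O3S+

Heavy atoms from the SMILES: 13 C, 1 Cl, 4 N, 3 O, 1 S.
Implicit hydrogens by atom environment:
  6 × C: no H
  4 × C: 2 H each → 8
  3 × N: no H
  2 × C: 1 H each → 2
  2 × O: no H
  1 × C: 3 H
  1 × Cl: no H
  1 × N (charge +1): 3 H
  1 × O: 1 H
  1 × S: 1 H
  Total hydrogens = 18.
Net charge +1.
Molecular formula: C13H18ClN4O3S+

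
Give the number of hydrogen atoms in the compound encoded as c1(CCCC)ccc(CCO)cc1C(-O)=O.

18

Hydrogens are implicit in SMILES; fill each atom to its normal valence:
  5 × C: 2 H each → 10
  3 × C (aromatic): 1 H each → 3
  3 × C (aromatic): no H
  2 × O: 1 H each → 2
  1 × C: 3 H
  1 × C: no H
  1 × O: no H
  Total hydrogens = 18.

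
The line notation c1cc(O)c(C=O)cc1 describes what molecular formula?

C7H6O2

Heavy atoms from the SMILES: 7 C, 2 O.
Implicit hydrogens by atom environment:
  4 × C (aromatic): 1 H each → 4
  2 × C (aromatic): no H
  1 × C: 1 H
  1 × O: 1 H
  1 × O: no H
  Total hydrogens = 6.
Molecular formula: C7H6O2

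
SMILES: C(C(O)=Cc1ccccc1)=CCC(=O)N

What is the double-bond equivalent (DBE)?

Molecular formula from the SMILES: C12H13NO2.
DoU = (2C + 2 + N − H − X)/2 = (2·12 + 2 + 1 − 13 − 0)/2 = 14/2 = 7.
(Structurally: 1 ring(s) + 6 π bond(s) = 7.)

7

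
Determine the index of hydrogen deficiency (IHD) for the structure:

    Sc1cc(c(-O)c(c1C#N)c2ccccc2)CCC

10

Molecular formula from the SMILES: C16H15NOS.
DoU = (2C + 2 + N − H − X)/2 = (2·16 + 2 + 1 − 15 − 0)/2 = 20/2 = 10.
(Structurally: 2 ring(s) + 8 π bond(s) = 10.)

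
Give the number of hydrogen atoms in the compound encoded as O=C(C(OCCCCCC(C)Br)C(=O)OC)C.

Hydrogens are implicit in SMILES; fill each atom to its normal valence:
  5 × C: 2 H each → 10
  4 × O: no H
  3 × C: 3 H each → 9
  2 × C: 1 H each → 2
  2 × C: no H
  1 × Br: no H
  Total hydrogens = 21.

21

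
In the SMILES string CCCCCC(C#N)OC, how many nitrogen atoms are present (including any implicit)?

1

The symbol for nitrogen appears 1 time in the SMILES.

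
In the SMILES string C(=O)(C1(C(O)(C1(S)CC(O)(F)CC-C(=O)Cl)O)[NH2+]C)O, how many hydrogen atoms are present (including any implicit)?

Hydrogens are implicit in SMILES; fill each atom to its normal valence:
  6 × C: no H
  4 × O: 1 H each → 4
  3 × C: 2 H each → 6
  2 × O: no H
  1 × C: 3 H
  1 × Cl: no H
  1 × F: no H
  1 × N (charge +1): 2 H
  1 × S: 1 H
  Total hydrogens = 16.

16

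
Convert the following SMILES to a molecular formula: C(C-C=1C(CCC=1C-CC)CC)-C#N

Heavy atoms from the SMILES: 13 C, 1 N.
Implicit hydrogens by atom environment:
  7 × C: 2 H each → 14
  3 × C: no H
  2 × C: 3 H each → 6
  1 × C: 1 H
  1 × N: no H
  Total hydrogens = 21.
Molecular formula: C13H21N

C13H21N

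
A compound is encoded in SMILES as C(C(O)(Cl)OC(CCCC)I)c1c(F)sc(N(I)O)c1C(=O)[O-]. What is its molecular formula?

Heavy atoms from the SMILES: 12 C, 1 Cl, 1 F, 2 I, 1 N, 5 O, 1 S.
Implicit hydrogens by atom environment:
  4 × C: 2 H each → 8
  4 × C (aromatic): no H
  2 × C: no H
  2 × I: no H
  2 × O: 1 H each → 2
  2 × O: no H
  1 × C: 3 H
  1 × C: 1 H
  1 × Cl: no H
  1 × F: no H
  1 × N: no H
  1 × O (charge -1): no H
  1 × S (aromatic): no H
  Total hydrogens = 14.
Net charge -1.
Molecular formula: C12H14ClFI2NO5S-

C12H14ClFI2NO5S-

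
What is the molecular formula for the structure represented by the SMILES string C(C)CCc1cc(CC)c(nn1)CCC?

C13H22N2

Heavy atoms from the SMILES: 13 C, 2 N.
Implicit hydrogens by atom environment:
  6 × C: 2 H each → 12
  3 × C: 3 H each → 9
  3 × C (aromatic): no H
  2 × N (aromatic): no H
  1 × C (aromatic): 1 H
  Total hydrogens = 22.
Molecular formula: C13H22N2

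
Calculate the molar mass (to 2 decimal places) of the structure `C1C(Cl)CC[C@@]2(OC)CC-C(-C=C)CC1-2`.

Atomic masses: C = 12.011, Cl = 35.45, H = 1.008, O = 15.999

Molecular formula: C13H21ClO.
M = 13×12.011 + 1×35.45 + 21×1.008 + 1×15.999 = 228.76 g/mol.

228.76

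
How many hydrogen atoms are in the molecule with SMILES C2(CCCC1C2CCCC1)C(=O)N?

19

Hydrogens are implicit in SMILES; fill each atom to its normal valence:
  7 × C: 2 H each → 14
  3 × C: 1 H each → 3
  1 × C: no H
  1 × N: 2 H
  1 × O: no H
  Total hydrogens = 19.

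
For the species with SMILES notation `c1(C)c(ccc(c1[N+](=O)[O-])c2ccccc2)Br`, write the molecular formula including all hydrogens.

C13H10BrNO2

Heavy atoms from the SMILES: 1 Br, 13 C, 1 N, 2 O.
Implicit hydrogens by atom environment:
  7 × C (aromatic): 1 H each → 7
  5 × C (aromatic): no H
  1 × Br: no H
  1 × C: 3 H
  1 × N (charge +1): no H
  1 × O: no H
  1 × O (charge -1): no H
  Total hydrogens = 10.
Molecular formula: C13H10BrNO2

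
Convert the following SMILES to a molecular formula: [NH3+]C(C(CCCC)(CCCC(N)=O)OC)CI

Heavy atoms from the SMILES: 12 C, 1 I, 2 N, 2 O.
Implicit hydrogens by atom environment:
  7 × C: 2 H each → 14
  2 × C: 3 H each → 6
  2 × C: no H
  2 × O: no H
  1 × C: 1 H
  1 × I: no H
  1 × N (charge +1): 3 H
  1 × N: 2 H
  Total hydrogens = 26.
Net charge +1.
Molecular formula: C12H26IN2O2+

C12H26IN2O2+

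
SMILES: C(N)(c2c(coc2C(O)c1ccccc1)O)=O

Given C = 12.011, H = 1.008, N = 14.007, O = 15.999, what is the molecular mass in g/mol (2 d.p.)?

Molecular formula: C12H11NO4.
M = 12×12.011 + 11×1.008 + 1×14.007 + 4×15.999 = 233.22 g/mol.

233.22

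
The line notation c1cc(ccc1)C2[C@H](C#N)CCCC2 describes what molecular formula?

Heavy atoms from the SMILES: 13 C, 1 N.
Implicit hydrogens by atom environment:
  5 × C (aromatic): 1 H each → 5
  4 × C: 2 H each → 8
  2 × C: 1 H each → 2
  1 × C: no H
  1 × C (aromatic): no H
  1 × N: no H
  Total hydrogens = 15.
Molecular formula: C13H15N

C13H15N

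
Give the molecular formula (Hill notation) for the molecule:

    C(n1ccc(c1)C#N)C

C7H8N2

Heavy atoms from the SMILES: 7 C, 2 N.
Implicit hydrogens by atom environment:
  3 × C (aromatic): 1 H each → 3
  1 × C: 3 H
  1 × C: 2 H
  1 × C (aromatic): no H
  1 × C: no H
  1 × N (aromatic): no H
  1 × N: no H
  Total hydrogens = 8.
Molecular formula: C7H8N2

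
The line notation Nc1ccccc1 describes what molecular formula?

C6H7N

Heavy atoms from the SMILES: 6 C, 1 N.
Implicit hydrogens by atom environment:
  5 × C (aromatic): 1 H each → 5
  1 × C (aromatic): no H
  1 × N: 2 H
  Total hydrogens = 7.
Molecular formula: C6H7N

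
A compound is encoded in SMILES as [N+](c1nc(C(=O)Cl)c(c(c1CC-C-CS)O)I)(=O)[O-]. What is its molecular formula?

Heavy atoms from the SMILES: 10 C, 1 Cl, 1 I, 2 N, 4 O, 1 S.
Implicit hydrogens by atom environment:
  5 × C (aromatic): no H
  4 × C: 2 H each → 8
  2 × O: no H
  1 × C: no H
  1 × Cl: no H
  1 × I: no H
  1 × N (aromatic): no H
  1 × N (charge +1): no H
  1 × O: 1 H
  1 × O (charge -1): no H
  1 × S: 1 H
  Total hydrogens = 10.
Molecular formula: C10H10ClIN2O4S

C10H10ClIN2O4S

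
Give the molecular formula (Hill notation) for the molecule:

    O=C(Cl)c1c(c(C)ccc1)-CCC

C11H13ClO

Heavy atoms from the SMILES: 11 C, 1 Cl, 1 O.
Implicit hydrogens by atom environment:
  3 × C (aromatic): 1 H each → 3
  3 × C (aromatic): no H
  2 × C: 3 H each → 6
  2 × C: 2 H each → 4
  1 × C: no H
  1 × Cl: no H
  1 × O: no H
  Total hydrogens = 13.
Molecular formula: C11H13ClO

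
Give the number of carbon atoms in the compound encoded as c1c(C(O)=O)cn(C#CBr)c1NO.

7

The symbol for carbon appears 7 times in the SMILES. Lowercase c denotes aromatic carbon and counts toward C.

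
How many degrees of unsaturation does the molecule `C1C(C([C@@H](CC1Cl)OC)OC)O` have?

1

Molecular formula from the SMILES: C8H15ClO3.
DoU = (2C + 2 + N − H − X)/2 = (2·8 + 2 + 0 − 15 − 1)/2 = 2/2 = 1.
(Structurally: 1 ring(s) + 0 π bond(s) = 1.)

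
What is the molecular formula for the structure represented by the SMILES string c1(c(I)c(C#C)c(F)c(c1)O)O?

C8H4FIO2

Heavy atoms from the SMILES: 8 C, 1 F, 1 I, 2 O.
Implicit hydrogens by atom environment:
  5 × C (aromatic): no H
  2 × O: 1 H each → 2
  1 × C (aromatic): 1 H
  1 × C: 1 H
  1 × C: no H
  1 × F: no H
  1 × I: no H
  Total hydrogens = 4.
Molecular formula: C8H4FIO2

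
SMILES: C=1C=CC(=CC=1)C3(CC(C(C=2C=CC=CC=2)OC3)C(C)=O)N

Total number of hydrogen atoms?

Hydrogens are implicit in SMILES; fill each atom to its normal valence:
  10 × C (aromatic): 1 H each → 10
  2 × C: 2 H each → 4
  2 × C: 1 H each → 2
  2 × C: no H
  2 × C (aromatic): no H
  2 × O: no H
  1 × C: 3 H
  1 × N: 2 H
  Total hydrogens = 21.

21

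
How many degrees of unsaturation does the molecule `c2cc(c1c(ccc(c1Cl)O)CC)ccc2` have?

8

Molecular formula from the SMILES: C14H13ClO.
DoU = (2C + 2 + N − H − X)/2 = (2·14 + 2 + 0 − 13 − 1)/2 = 16/2 = 8.
(Structurally: 2 ring(s) + 6 π bond(s) = 8.)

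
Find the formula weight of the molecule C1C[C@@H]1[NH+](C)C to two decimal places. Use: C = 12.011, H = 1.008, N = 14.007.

Molecular formula: C5H12N+.
M = 5×12.011 + 12×1.008 + 1×14.007 = 86.16 g/mol.

86.16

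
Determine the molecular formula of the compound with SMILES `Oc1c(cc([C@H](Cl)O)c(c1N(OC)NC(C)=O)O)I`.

Heavy atoms from the SMILES: 10 C, 1 Cl, 1 I, 2 N, 5 O.
Implicit hydrogens by atom environment:
  5 × C (aromatic): no H
  3 × O: 1 H each → 3
  2 × C: 3 H each → 6
  2 × O: no H
  1 × C (aromatic): 1 H
  1 × C: 1 H
  1 × C: no H
  1 × Cl: no H
  1 × I: no H
  1 × N: 1 H
  1 × N: no H
  Total hydrogens = 12.
Molecular formula: C10H12ClIN2O5

C10H12ClIN2O5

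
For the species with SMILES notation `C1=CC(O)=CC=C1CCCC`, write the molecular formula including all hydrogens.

Heavy atoms from the SMILES: 10 C, 1 O.
Implicit hydrogens by atom environment:
  4 × C (aromatic): 1 H each → 4
  3 × C: 2 H each → 6
  2 × C (aromatic): no H
  1 × C: 3 H
  1 × O: 1 H
  Total hydrogens = 14.
Molecular formula: C10H14O

C10H14O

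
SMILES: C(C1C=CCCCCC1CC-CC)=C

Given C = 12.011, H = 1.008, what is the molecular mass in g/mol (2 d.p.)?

Molecular formula: C14H24.
M = 14×12.011 + 24×1.008 = 192.35 g/mol.

192.35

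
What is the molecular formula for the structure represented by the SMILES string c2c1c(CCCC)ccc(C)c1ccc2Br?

Heavy atoms from the SMILES: 1 Br, 15 C.
Implicit hydrogens by atom environment:
  5 × C (aromatic): 1 H each → 5
  5 × C (aromatic): no H
  3 × C: 2 H each → 6
  2 × C: 3 H each → 6
  1 × Br: no H
  Total hydrogens = 17.
Molecular formula: C15H17Br

C15H17Br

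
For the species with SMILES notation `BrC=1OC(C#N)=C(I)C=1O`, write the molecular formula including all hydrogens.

Heavy atoms from the SMILES: 1 Br, 5 C, 1 I, 1 N, 2 O.
Implicit hydrogens by atom environment:
  4 × C (aromatic): no H
  1 × Br: no H
  1 × C: no H
  1 × I: no H
  1 × N: no H
  1 × O: 1 H
  1 × O (aromatic): no H
  Total hydrogens = 1.
Molecular formula: C5HBrINO2

C5HBrINO2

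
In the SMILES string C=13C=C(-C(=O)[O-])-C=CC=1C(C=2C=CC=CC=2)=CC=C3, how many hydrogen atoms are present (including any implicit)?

11

Hydrogens are implicit in SMILES; fill each atom to its normal valence:
  11 × C (aromatic): 1 H each → 11
  5 × C (aromatic): no H
  1 × C: no H
  1 × O: no H
  1 × O (charge -1): no H
  Total hydrogens = 11.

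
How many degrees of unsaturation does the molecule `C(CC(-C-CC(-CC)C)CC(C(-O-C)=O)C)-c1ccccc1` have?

5

Molecular formula from the SMILES: C20H32O2.
DoU = (2C + 2 + N − H − X)/2 = (2·20 + 2 + 0 − 32 − 0)/2 = 10/2 = 5.
(Structurally: 1 ring(s) + 4 π bond(s) = 5.)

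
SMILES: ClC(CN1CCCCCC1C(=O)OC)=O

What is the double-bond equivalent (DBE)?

3

Molecular formula from the SMILES: C10H16ClNO3.
DoU = (2C + 2 + N − H − X)/2 = (2·10 + 2 + 1 − 16 − 1)/2 = 6/2 = 3.
(Structurally: 1 ring(s) + 2 π bond(s) = 3.)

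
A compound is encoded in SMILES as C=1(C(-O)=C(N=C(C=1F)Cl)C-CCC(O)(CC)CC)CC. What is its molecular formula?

C15H23ClFNO2

Heavy atoms from the SMILES: 15 C, 1 Cl, 1 F, 1 N, 2 O.
Implicit hydrogens by atom environment:
  6 × C: 2 H each → 12
  5 × C (aromatic): no H
  3 × C: 3 H each → 9
  2 × O: 1 H each → 2
  1 × C: no H
  1 × Cl: no H
  1 × F: no H
  1 × N (aromatic): no H
  Total hydrogens = 23.
Molecular formula: C15H23ClFNO2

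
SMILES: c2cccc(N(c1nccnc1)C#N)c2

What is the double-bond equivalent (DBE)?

10

Molecular formula from the SMILES: C11H8N4.
DoU = (2C + 2 + N − H − X)/2 = (2·11 + 2 + 4 − 8 − 0)/2 = 20/2 = 10.
(Structurally: 2 ring(s) + 8 π bond(s) = 10.)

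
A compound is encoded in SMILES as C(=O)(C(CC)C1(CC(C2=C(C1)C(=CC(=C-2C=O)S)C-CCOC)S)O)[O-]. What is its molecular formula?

C19H25O5S2-

Heavy atoms from the SMILES: 19 C, 5 O, 2 S.
Implicit hydrogens by atom environment:
  6 × C: 2 H each → 12
  5 × C (aromatic): no H
  3 × C: 1 H each → 3
  3 × O: no H
  2 × C: 3 H each → 6
  2 × C: no H
  2 × S: 1 H each → 2
  1 × C (aromatic): 1 H
  1 × O: 1 H
  1 × O (charge -1): no H
  Total hydrogens = 25.
Net charge -1.
Molecular formula: C19H25O5S2-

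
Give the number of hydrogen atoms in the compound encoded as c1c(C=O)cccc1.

Hydrogens are implicit in SMILES; fill each atom to its normal valence:
  5 × C (aromatic): 1 H each → 5
  1 × C: 1 H
  1 × C (aromatic): no H
  1 × O: no H
  Total hydrogens = 6.

6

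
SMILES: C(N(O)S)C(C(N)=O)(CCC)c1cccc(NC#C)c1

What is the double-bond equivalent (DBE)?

7

Molecular formula from the SMILES: C14H19N3O2S.
DoU = (2C + 2 + N − H − X)/2 = (2·14 + 2 + 3 − 19 − 0)/2 = 14/2 = 7.
(Structurally: 1 ring(s) + 6 π bond(s) = 7.)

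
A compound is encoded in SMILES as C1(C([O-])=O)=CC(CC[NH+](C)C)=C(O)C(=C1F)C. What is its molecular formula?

Heavy atoms from the SMILES: 12 C, 1 F, 1 N, 3 O.
Implicit hydrogens by atom environment:
  5 × C (aromatic): no H
  3 × C: 3 H each → 9
  2 × C: 2 H each → 4
  1 × C (aromatic): 1 H
  1 × C: no H
  1 × F: no H
  1 × N (charge +1): 1 H
  1 × O: 1 H
  1 × O: no H
  1 × O (charge -1): no H
  Total hydrogens = 16.
Molecular formula: C12H16FNO3

C12H16FNO3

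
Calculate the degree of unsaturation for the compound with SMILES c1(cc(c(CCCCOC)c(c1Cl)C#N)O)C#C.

Molecular formula from the SMILES: C14H14ClNO2.
DoU = (2C + 2 + N − H − X)/2 = (2·14 + 2 + 1 − 14 − 1)/2 = 16/2 = 8.
(Structurally: 1 ring(s) + 7 π bond(s) = 8.)

8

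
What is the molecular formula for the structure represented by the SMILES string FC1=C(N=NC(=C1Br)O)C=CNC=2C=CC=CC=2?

C12H9BrFN3O

Heavy atoms from the SMILES: 1 Br, 12 C, 1 F, 3 N, 1 O.
Implicit hydrogens by atom environment:
  5 × C (aromatic): 1 H each → 5
  5 × C (aromatic): no H
  2 × C: 1 H each → 2
  2 × N (aromatic): no H
  1 × Br: no H
  1 × F: no H
  1 × N: 1 H
  1 × O: 1 H
  Total hydrogens = 9.
Molecular formula: C12H9BrFN3O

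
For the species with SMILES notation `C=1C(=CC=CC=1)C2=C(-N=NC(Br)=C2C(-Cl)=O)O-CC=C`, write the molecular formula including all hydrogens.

Heavy atoms from the SMILES: 1 Br, 14 C, 1 Cl, 2 N, 2 O.
Implicit hydrogens by atom environment:
  5 × C (aromatic): 1 H each → 5
  5 × C (aromatic): no H
  2 × C: 2 H each → 4
  2 × N (aromatic): no H
  2 × O: no H
  1 × Br: no H
  1 × C: 1 H
  1 × C: no H
  1 × Cl: no H
  Total hydrogens = 10.
Molecular formula: C14H10BrClN2O2

C14H10BrClN2O2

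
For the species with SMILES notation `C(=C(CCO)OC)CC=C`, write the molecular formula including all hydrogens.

C8H14O2

Heavy atoms from the SMILES: 8 C, 2 O.
Implicit hydrogens by atom environment:
  4 × C: 2 H each → 8
  2 × C: 1 H each → 2
  1 × C: 3 H
  1 × C: no H
  1 × O: 1 H
  1 × O: no H
  Total hydrogens = 14.
Molecular formula: C8H14O2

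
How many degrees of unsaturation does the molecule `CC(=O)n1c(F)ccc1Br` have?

4

Molecular formula from the SMILES: C6H5BrFNO.
DoU = (2C + 2 + N − H − X)/2 = (2·6 + 2 + 1 − 5 − 2)/2 = 8/2 = 4.
(Structurally: 1 ring(s) + 3 π bond(s) = 4.)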